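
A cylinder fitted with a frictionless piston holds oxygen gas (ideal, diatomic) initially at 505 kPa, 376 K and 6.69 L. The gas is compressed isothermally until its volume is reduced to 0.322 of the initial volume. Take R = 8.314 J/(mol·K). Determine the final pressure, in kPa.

1570 kPa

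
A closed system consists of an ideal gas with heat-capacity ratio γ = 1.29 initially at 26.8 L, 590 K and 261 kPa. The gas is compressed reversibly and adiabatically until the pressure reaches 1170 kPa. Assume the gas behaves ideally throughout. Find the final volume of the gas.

8.38 L

Adiabatic: T₂/T₁ = (P₂/P₁)^((γ−1)/γ) ⇒ T₂ = 590×(4.48)^0.225 = 827 K; V₂ = 8.38 L.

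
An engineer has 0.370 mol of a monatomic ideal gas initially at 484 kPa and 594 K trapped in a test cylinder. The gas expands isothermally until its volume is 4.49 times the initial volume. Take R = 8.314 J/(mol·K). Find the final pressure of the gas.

V₁ = nRT₁/P₁ = 0.370×8.314×594/484 = 3.78 L.
Isothermal: T stays 594 K; PV = const ⇒ V₂ = 17.0 L, P₂ = 108 kPa.

108 kPa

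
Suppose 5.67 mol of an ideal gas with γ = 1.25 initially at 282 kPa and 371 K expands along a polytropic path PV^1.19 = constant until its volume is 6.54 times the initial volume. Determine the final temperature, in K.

V₁ = nRT₁/P₁ = 5.67×8.314×371/282 = 62.0 L.
Polytropic n=1.19: T₂ = T₁(V₁/V₂)^(n−1) = 371×(0.153)^0.19 = 260 K; P₂ = P₁(V₁/V₂)^n = 30.2 kPa.

260 K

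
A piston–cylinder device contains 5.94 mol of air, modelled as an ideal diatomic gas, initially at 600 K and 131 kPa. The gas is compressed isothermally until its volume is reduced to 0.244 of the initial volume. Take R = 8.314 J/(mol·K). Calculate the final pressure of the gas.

V₁ = nRT₁/P₁ = 5.94×8.314×600/131 = 226 L.
Isothermal: T stays 600 K; PV = const ⇒ V₂ = 55.2 L, P₂ = 537 kPa.

537 kPa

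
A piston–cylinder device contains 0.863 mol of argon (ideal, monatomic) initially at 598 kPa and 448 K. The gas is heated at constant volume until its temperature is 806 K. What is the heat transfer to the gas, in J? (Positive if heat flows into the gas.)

3850 J

V₁ = nRT₁/P₁ = 0.863×8.314×448/598 = 5.38 L.
Isochoric: V stays 5.38 L; P/T = const ⇒ T₂ = 806 K, P₂ = 1080 kPa.
W = 0 (no volume change).
ΔU = nCvΔT = 0.863×12.5×(806−448) = 3850 J.
Q = ΔU = 3850 J.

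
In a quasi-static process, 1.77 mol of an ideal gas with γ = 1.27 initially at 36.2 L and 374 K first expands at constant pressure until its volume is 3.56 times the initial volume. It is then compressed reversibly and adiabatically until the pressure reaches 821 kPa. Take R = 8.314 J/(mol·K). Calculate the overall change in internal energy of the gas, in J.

P₁ = nRT₁/V₁ = 1.77×8.314×374/36.2 = 152 kPa.
Step 1 — Isobaric: P stays 152 kPa; V/T = const ⇒ T₂ = 1330 K, V₂ = 129 L.
W = PΔV = 152×(129−36.2) kPa·L = 14100 J.
ΔU = nCvΔT = 1.77×30.8×(1330−374) = 52200 J.
Q = ΔU + W = nCpΔT = 66300 J.
State after step 1: P = 152 kPa, V = 129 L, T = 1330 K.
Step 2 — Adiabatic: T₂/T₁ = (P₂/P₁)^((γ−1)/γ) ⇒ T₂ = 1330×(5.40)^0.213 = 1910 K; V₂ = 34.2 L.
ΔU = nCvΔT = 1.77×30.8×(1910−1330) = 31300 J.
Q = 0 for an adiabatic process, so W = −ΔU = -31300 J.
Net over both steps: W = -17200 J, Q = 66300 J, ΔU = 83500 J.

83500 J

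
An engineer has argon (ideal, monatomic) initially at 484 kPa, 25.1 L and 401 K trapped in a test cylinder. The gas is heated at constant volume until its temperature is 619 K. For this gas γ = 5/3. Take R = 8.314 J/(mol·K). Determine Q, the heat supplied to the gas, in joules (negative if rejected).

n = P₁V₁/(RT₁) = 484×25.1/(8.314×401) = 3.64 mol.
Isochoric: V stays 25.1 L; P/T = const ⇒ T₂ = 619 K, P₂ = 747 kPa.
W = 0 (no volume change).
ΔU = nCvΔT = 3.64×12.5×(619−401) = 9910 J.
Q = ΔU = 9910 J.

9910 J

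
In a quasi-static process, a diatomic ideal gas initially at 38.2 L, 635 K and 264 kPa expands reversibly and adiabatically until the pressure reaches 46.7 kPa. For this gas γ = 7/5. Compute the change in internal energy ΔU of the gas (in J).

-9840 J

n = P₁V₁/(RT₁) = 264×38.2/(8.314×635) = 1.91 mol.
Adiabatic: T₂/T₁ = (P₂/P₁)^((γ−1)/γ) ⇒ T₂ = 635×(0.177)^0.286 = 387 K; V₂ = 132 L.
For an ideal gas ΔU = nCvΔT with Cv = (5/2)R = 20.8 J/(mol·K).
ΔU = 1.91×20.8×(387−635) = -9840 J.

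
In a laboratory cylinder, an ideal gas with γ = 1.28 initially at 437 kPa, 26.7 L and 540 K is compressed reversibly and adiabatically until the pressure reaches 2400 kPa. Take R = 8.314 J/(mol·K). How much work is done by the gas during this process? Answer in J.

n = P₁V₁/(RT₁) = 437×26.7/(8.314×540) = 2.60 mol.
Adiabatic: T₂/T₁ = (P₂/P₁)^((γ−1)/γ) ⇒ T₂ = 540×(5.49)^0.219 = 784 K; V₂ = 7.06 L.
ΔU = nCvΔT = 2.60×29.7×(784−540) = 18800 J.
Q = 0 for an adiabatic process, so W = −ΔU = -18800 J.

-18800 J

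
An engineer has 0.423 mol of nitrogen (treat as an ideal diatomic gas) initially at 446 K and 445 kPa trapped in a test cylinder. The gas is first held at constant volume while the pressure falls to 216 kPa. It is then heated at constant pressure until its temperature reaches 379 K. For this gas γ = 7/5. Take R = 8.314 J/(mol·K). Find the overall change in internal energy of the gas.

V₁ = nRT₁/P₁ = 0.423×8.314×446/445 = 3.52 L.
Step 1 — Isochoric: V stays 3.52 L; P/T = const ⇒ T₂ = 216 K, P₂ = 216 kPa.
W = 0 (no volume change).
ΔU = nCvΔT = 0.423×20.8×(216−446) = -2020 J.
Q = ΔU = -2020 J.
State after step 1: P = 216 kPa, V = 3.52 L, T = 216 K.
Step 2 — Isobaric: P stays 216 kPa; V/T = const ⇒ T₂ = 379 K, V₂ = 6.17 L.
W = PΔV = 216×(6.17−3.52) kPa·L = 572 J.
ΔU = nCvΔT = 0.423×20.8×(379−216) = 1430 J.
Q = ΔU + W = nCpΔT = 2000 J.
Net over both steps: W = 572 J, Q = -17.5 J, ΔU = -589 J.

-589 J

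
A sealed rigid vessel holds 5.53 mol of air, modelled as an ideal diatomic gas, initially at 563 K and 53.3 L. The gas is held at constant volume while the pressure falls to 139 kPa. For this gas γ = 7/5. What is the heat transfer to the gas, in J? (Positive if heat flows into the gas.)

-46200 J

P₁ = nRT₁/V₁ = 5.53×8.314×563/53.3 = 486 kPa.
Isochoric: V stays 53.3 L; P/T = const ⇒ T₂ = 161 K, P₂ = 139 kPa.
W = 0 (no volume change).
ΔU = nCvΔT = 5.53×20.8×(161−563) = -46200 J.
Q = ΔU = -46200 J.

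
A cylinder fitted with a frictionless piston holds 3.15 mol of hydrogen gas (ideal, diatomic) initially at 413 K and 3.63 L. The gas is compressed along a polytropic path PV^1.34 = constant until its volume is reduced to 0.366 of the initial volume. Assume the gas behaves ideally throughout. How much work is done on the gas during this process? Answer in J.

13000 J

P₁ = nRT₁/V₁ = 3.15×8.314×413/3.63 = 2980 kPa.
Polytropic n=1.34: T₂ = T₁(V₁/V₂)^(n−1) = 413×(2.73)^0.34 = 581 K; P₂ = P₁(V₁/V₂)^n = 11500 kPa.
W = (P₁V₁−P₂V₂)/(n−1) = (2980×3.63−11500×1.33)/0.34 = -13000 J.
Work done on the gas = −W_by = 13000 J.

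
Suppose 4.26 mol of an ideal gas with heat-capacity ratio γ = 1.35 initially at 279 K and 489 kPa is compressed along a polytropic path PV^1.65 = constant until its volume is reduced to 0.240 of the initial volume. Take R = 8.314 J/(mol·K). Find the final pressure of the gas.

V₁ = nRT₁/P₁ = 4.26×8.314×279/489 = 20.2 L.
Polytropic n=1.65: T₂ = T₁(V₁/V₂)^(n−1) = 279×(4.17)^0.65 = 705 K; P₂ = P₁(V₁/V₂)^n = 5150 kPa.

5150 kPa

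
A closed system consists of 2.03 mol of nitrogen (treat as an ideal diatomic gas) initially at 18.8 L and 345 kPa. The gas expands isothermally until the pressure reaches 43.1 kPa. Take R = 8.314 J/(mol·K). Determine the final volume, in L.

150 L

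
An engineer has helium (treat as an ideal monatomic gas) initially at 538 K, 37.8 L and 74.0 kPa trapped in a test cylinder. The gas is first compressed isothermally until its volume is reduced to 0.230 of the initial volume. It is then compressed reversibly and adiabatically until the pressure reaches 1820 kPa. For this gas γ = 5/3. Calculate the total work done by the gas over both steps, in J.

n = P₁V₁/(RT₁) = 74.0×37.8/(8.314×538) = 0.625 mol.
Step 1 — Isothermal: T stays 538 K; PV = const ⇒ V₂ = 8.69 L, P₂ = 322 kPa.
ΔU = 0 (ideal gas, T constant).
W = nRT ln(V₂/V₁) = 0.625×8.314×538×ln(0.230) = -4110 J.
Q = ΔU + W = -4110 J.
State after step 1: P = 322 kPa, V = 8.69 L, T = 538 K.
Step 2 — Adiabatic: T₂/T₁ = (P₂/P₁)^((γ−1)/γ) ⇒ T₂ = 538×(5.66)^0.400 = 1080 K; V₂ = 3.07 L.
ΔU = nCvΔT = 0.625×12.5×(1080−538) = 4200 J.
Q = 0 for an adiabatic process, so W = −ΔU = -4200 J.
Net over both steps: W = -8310 J, Q = -4110 J, ΔU = 4200 J.

-8310 J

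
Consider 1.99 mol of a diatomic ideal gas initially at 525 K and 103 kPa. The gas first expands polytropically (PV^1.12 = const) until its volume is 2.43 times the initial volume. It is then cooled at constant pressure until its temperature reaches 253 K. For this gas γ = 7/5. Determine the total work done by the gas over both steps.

3690 J

V₁ = nRT₁/P₁ = 1.99×8.314×525/103 = 84.3 L.
Step 1 — Polytropic n=1.12: T₂ = T₁(V₁/V₂)^(n−1) = 525×(0.412)^0.12 = 472 K; P₂ = P₁(V₁/V₂)^n = 38.1 kPa.
W = (P₁V₁−P₂V₂)/(n−1) = (103×84.3−38.1×205)/0.12 = 7320 J.
ΔU = nCvΔT = 1.99×20.8×(472−525) = -2190 J.
Q = ΔU + W = 5120 J.
State after step 1: P = 38.1 kPa, V = 205 L, T = 472 K.
Step 2 — Isobaric: P stays 38.1 kPa; V/T = const ⇒ T₂ = 253 K, V₂ = 110 L.
W = PΔV = 38.1×(110−205) kPa·L = -3620 J.
ΔU = nCvΔT = 1.99×20.8×(253−472) = -9060 J.
Q = ΔU + W = nCpΔT = -12700 J.
Net over both steps: W = 3690 J, Q = -7560 J, ΔU = -11300 J.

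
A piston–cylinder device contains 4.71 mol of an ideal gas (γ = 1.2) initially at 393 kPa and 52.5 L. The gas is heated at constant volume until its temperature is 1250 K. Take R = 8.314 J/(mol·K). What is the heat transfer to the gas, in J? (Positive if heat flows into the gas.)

T₁ = P₁V₁/(nR) = 393×52.5/(4.71×8.314) = 527 K.
Isochoric: V stays 52.5 L; P/T = const ⇒ T₂ = 1250 K, P₂ = 932 kPa.
W = 0 (no volume change).
ΔU = nCvΔT = 4.71×41.6×(1250−527) = 142000 J.
Q = ΔU = 142000 J.

142000 J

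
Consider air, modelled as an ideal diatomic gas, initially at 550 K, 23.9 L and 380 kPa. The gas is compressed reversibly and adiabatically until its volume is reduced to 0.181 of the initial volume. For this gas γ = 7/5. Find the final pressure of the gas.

4160 kPa

Adiabatic: TV^(γ−1) = const ⇒ T₂ = 550×(5.52)^0.400 = 1090 K; PV^γ = const ⇒ P₂ = 4160 kPa.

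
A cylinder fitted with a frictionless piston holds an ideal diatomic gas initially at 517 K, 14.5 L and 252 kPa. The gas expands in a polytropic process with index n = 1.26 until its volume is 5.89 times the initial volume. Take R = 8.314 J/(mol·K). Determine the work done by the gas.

n = P₁V₁/(RT₁) = 252×14.5/(8.314×517) = 0.850 mol.
Polytropic n=1.26: T₂ = T₁(V₁/V₂)^(n−1) = 517×(0.170)^0.26 = 326 K; P₂ = P₁(V₁/V₂)^n = 27.0 kPa.
W = (P₁V₁−P₂V₂)/(n−1) = (252×14.5−27.0×85.4)/0.26 = 5190 J.

5190 J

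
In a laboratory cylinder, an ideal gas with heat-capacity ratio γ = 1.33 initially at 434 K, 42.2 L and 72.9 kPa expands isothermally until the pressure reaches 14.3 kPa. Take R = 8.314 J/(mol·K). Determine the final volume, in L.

215 L

Isothermal: T stays 434 K; PV = const ⇒ V₂ = 215 L, P₂ = 14.3 kPa.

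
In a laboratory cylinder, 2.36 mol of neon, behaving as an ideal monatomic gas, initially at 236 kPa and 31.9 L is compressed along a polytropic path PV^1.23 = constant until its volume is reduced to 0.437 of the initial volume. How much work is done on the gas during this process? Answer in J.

6860 J

T₁ = P₁V₁/(nR) = 236×31.9/(2.36×8.314) = 384 K.
Polytropic n=1.23: T₂ = T₁(V₁/V₂)^(n−1) = 384×(2.29)^0.23 = 464 K; P₂ = P₁(V₁/V₂)^n = 653 kPa.
W = (P₁V₁−P₂V₂)/(n−1) = (236×31.9−653×13.9)/0.23 = -6860 J.
Work done on the gas = −W_by = 6860 J.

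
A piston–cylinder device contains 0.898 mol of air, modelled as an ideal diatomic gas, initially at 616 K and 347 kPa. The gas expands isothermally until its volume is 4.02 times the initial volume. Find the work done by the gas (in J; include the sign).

6400 J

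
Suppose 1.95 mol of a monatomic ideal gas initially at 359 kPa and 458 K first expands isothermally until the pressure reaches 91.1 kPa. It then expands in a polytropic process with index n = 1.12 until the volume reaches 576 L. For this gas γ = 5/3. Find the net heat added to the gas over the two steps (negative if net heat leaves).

20800 J

V₁ = nRT₁/P₁ = 1.95×8.314×458/359 = 20.7 L.
Step 1 — Isothermal: T stays 458 K; PV = const ⇒ V₂ = 81.5 L, P₂ = 91.1 kPa.
ΔU = 0 (ideal gas, T constant).
W = nRT ln(V₂/V₁) = 1.95×8.314×458×ln(3.94) = 10200 J.
Q = ΔU + W = 10200 J.
State after step 1: P = 91.1 kPa, V = 81.5 L, T = 458 K.
Step 2 — Polytropic n=1.12: T₂ = T₁(V₁/V₂)^(n−1) = 458×(0.142)^0.12 = 362 K; P₂ = P₁(V₁/V₂)^n = 10.2 kPa.
W = (P₁V₁−P₂V₂)/(n−1) = (91.1×81.5−10.2×576)/0.12 = 12900 J.
ΔU = nCvΔT = 1.95×12.5×(362−458) = -2330 J.
Q = ΔU + W = 10600 J.
Net over both steps: W = 23100 J, Q = 20800 J, ΔU = -2330 J.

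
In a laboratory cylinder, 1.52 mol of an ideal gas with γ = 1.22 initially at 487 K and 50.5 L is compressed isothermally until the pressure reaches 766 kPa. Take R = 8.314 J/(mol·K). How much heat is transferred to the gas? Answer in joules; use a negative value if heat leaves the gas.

-11300 J

P₁ = nRT₁/V₁ = 1.52×8.314×487/50.5 = 122 kPa.
Isothermal: T stays 487 K; PV = const ⇒ V₂ = 8.03 L, P₂ = 766 kPa.
ΔU = 0 (ideal gas, T constant).
W = nRT ln(V₂/V₁) = 1.52×8.314×487×ln(0.159) = -11300 J.
Q = ΔU + W = -11300 J.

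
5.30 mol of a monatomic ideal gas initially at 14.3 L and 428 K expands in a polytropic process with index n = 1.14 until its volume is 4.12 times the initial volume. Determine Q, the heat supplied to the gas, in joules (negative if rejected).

P₁ = nRT₁/V₁ = 5.30×8.314×428/14.3 = 1320 kPa.
Polytropic n=1.14: T₂ = T₁(V₁/V₂)^(n−1) = 428×(0.243)^0.14 = 351 K; P₂ = P₁(V₁/V₂)^n = 263 kPa.
W = (P₁V₁−P₂V₂)/(n−1) = (1320×14.3−263×58.9)/0.14 = 24200 J.
ΔU = nCvΔT = 5.30×12.5×(351−428) = -5090 J.
Q = ΔU + W = 19100 J.

19100 J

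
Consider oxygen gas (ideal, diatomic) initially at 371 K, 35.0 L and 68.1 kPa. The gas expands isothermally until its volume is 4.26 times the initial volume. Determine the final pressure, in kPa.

16.0 kPa

Isothermal: T stays 371 K; PV = const ⇒ V₂ = 149 L, P₂ = 16.0 kPa.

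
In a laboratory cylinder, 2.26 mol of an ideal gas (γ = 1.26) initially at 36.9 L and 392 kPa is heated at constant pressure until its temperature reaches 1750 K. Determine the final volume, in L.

T₁ = P₁V₁/(nR) = 392×36.9/(2.26×8.314) = 770 K.
Isobaric: P stays 392 kPa; V/T = const ⇒ T₂ = 1750 K, V₂ = 83.9 L.

83.9 L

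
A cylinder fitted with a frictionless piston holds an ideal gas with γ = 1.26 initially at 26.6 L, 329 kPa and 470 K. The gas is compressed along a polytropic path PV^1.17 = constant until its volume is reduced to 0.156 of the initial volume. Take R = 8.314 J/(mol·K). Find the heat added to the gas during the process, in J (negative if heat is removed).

-6620 J

n = P₁V₁/(RT₁) = 329×26.6/(8.314×470) = 2.24 mol.
Polytropic n=1.17: T₂ = T₁(V₁/V₂)^(n−1) = 470×(6.41)^0.17 = 645 K; P₂ = P₁(V₁/V₂)^n = 2890 kPa.
W = (P₁V₁−P₂V₂)/(n−1) = (329×26.6−2890×4.15)/0.17 = -19100 J.
ΔU = nCvΔT = 2.24×32.0×(645−470) = 12500 J.
Q = ΔU + W = -6620 J.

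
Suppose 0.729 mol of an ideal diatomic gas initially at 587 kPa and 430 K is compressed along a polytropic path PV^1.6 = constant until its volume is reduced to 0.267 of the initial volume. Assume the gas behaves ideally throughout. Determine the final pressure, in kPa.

V₁ = nRT₁/P₁ = 0.729×8.314×430/587 = 4.44 L.
Polytropic n=1.6: T₂ = T₁(V₁/V₂)^(n−1) = 430×(3.75)^0.60 = 950 K; P₂ = P₁(V₁/V₂)^n = 4860 kPa.

4860 kPa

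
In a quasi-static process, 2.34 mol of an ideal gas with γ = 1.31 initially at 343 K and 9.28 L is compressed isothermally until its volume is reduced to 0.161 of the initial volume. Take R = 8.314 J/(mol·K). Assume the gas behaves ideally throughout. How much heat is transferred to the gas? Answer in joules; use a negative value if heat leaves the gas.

P₁ = nRT₁/V₁ = 2.34×8.314×343/9.28 = 719 kPa.
Isothermal: T stays 343 K; PV = const ⇒ V₂ = 1.49 L, P₂ = 4470 kPa.
ΔU = 0 (ideal gas, T constant).
W = nRT ln(V₂/V₁) = 2.34×8.314×343×ln(0.161) = -12200 J.
Q = ΔU + W = -12200 J.

-12200 J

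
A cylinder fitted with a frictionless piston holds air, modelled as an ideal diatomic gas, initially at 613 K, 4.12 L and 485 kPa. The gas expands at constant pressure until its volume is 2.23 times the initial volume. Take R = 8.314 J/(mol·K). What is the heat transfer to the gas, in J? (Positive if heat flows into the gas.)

n = P₁V₁/(RT₁) = 485×4.12/(8.314×613) = 0.392 mol.
Isobaric: P stays 485 kPa; V/T = const ⇒ T₂ = 1370 K, V₂ = 9.19 L.
W = PΔV = 485×(9.19−4.12) kPa·L = 2460 J.
ΔU = nCvΔT = 0.392×20.8×(1370−613) = 6140 J.
Q = ΔU + W = nCpΔT = 8600 J.

8600 J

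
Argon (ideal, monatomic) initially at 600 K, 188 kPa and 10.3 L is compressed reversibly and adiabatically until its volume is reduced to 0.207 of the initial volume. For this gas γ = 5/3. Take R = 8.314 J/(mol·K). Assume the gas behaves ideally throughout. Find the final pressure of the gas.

2600 kPa

Adiabatic: TV^(γ−1) = const ⇒ T₂ = 600×(4.83)^0.667 = 1710 K; PV^γ = const ⇒ P₂ = 2600 kPa.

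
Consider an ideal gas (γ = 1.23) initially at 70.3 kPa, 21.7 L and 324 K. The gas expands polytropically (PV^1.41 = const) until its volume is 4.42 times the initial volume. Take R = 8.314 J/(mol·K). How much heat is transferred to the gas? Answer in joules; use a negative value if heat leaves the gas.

n = P₁V₁/(RT₁) = 70.3×21.7/(8.314×324) = 0.566 mol.
Polytropic n=1.41: T₂ = T₁(V₁/V₂)^(n−1) = 324×(0.226)^0.41 = 176 K; P₂ = P₁(V₁/V₂)^n = 8.65 kPa.
W = (P₁V₁−P₂V₂)/(n−1) = (70.3×21.7−8.65×95.9)/0.41 = 1700 J.
ΔU = nCvΔT = 0.566×36.1×(176−324) = -3030 J.
Q = ΔU + W = -1330 J.

-1330 J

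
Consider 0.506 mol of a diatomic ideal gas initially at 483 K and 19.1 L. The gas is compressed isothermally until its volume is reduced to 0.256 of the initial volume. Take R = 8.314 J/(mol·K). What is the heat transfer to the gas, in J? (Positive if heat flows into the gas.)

P₁ = nRT₁/V₁ = 0.506×8.314×483/19.1 = 106 kPa.
Isothermal: T stays 483 K; PV = const ⇒ V₂ = 4.89 L, P₂ = 416 kPa.
ΔU = 0 (ideal gas, T constant).
W = nRT ln(V₂/V₁) = 0.506×8.314×483×ln(0.256) = -2770 J.
Q = ΔU + W = -2770 J.

-2770 J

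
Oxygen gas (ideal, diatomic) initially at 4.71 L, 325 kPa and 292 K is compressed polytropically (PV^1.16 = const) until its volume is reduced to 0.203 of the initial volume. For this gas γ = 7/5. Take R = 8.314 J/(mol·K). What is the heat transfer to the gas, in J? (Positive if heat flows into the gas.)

-1670 J

n = P₁V₁/(RT₁) = 325×4.71/(8.314×292) = 0.631 mol.
Polytropic n=1.16: T₂ = T₁(V₁/V₂)^(n−1) = 292×(4.93)^0.16 = 377 K; P₂ = P₁(V₁/V₂)^n = 2070 kPa.
W = (P₁V₁−P₂V₂)/(n−1) = (325×4.71−2070×0.956)/0.16 = -2780 J.
ΔU = nCvΔT = 0.631×20.8×(377−292) = 1110 J.
Q = ΔU + W = -1670 J.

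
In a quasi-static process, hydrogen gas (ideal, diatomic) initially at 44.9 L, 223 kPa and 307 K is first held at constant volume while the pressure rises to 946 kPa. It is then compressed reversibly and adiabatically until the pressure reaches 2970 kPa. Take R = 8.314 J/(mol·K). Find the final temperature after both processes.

1810 K

n = P₁V₁/(RT₁) = 223×44.9/(8.314×307) = 3.92 mol.
Step 1 — Isochoric: V stays 44.9 L; P/T = const ⇒ T₂ = 1300 K, P₂ = 946 kPa.
W = 0 (no volume change).
ΔU = nCvΔT = 3.92×20.8×(1300−307) = 81200 J.
Q = ΔU = 81200 J.
State after step 1: P = 946 kPa, V = 44.9 L, T = 1300 K.
Step 2 — Adiabatic: T₂/T₁ = (P₂/P₁)^((γ−1)/γ) ⇒ T₂ = 1300×(3.14)^0.286 = 1810 K; V₂ = 19.8 L.
ΔU = nCvΔT = 3.92×20.8×(1810−1300) = 41100 J.
Q = 0 for an adiabatic process, so W = −ΔU = -41100 J.
Net over both steps: W = -41100 J, Q = 81200 J, ΔU = 122000 J.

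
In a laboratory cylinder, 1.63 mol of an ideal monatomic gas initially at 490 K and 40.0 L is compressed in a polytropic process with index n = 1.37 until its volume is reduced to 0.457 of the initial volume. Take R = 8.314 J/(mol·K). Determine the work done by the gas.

P₁ = nRT₁/V₁ = 1.63×8.314×490/40.0 = 166 kPa.
Polytropic n=1.37: T₂ = T₁(V₁/V₂)^(n−1) = 490×(2.19)^0.37 = 655 K; P₂ = P₁(V₁/V₂)^n = 485 kPa.
W = (P₁V₁−P₂V₂)/(n−1) = (166×40.0−485×18.3)/0.37 = -6030 J.

-6030 J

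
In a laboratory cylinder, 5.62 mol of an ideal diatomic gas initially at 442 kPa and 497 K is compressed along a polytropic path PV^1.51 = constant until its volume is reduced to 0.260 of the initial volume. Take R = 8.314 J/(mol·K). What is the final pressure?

V₁ = nRT₁/P₁ = 5.62×8.314×497/442 = 52.5 L.
Polytropic n=1.51: T₂ = T₁(V₁/V₂)^(n−1) = 497×(3.85)^0.51 = 988 K; P₂ = P₁(V₁/V₂)^n = 3380 kPa.

3380 kPa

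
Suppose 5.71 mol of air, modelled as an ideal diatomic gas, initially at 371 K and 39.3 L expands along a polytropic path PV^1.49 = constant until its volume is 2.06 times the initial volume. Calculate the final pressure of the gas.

P₁ = nRT₁/V₁ = 5.71×8.314×371/39.3 = 448 kPa.
Polytropic n=1.49: T₂ = T₁(V₁/V₂)^(n−1) = 371×(0.485)^0.49 = 260 K; P₂ = P₁(V₁/V₂)^n = 153 kPa.

153 kPa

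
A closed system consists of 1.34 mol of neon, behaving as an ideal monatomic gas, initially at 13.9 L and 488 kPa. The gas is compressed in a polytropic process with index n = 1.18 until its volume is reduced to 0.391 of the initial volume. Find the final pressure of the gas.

T₁ = P₁V₁/(nR) = 488×13.9/(1.34×8.314) = 609 K.
Polytropic n=1.18: T₂ = T₁(V₁/V₂)^(n−1) = 609×(2.56)^0.18 = 721 K; P₂ = P₁(V₁/V₂)^n = 1480 kPa.

1480 kPa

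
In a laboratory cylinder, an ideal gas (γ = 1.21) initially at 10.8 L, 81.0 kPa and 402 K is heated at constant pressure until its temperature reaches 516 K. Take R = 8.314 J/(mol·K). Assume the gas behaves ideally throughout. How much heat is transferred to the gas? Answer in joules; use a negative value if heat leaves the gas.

n = P₁V₁/(RT₁) = 81.0×10.8/(8.314×402) = 0.262 mol.
Isobaric: P stays 81.0 kPa; V/T = const ⇒ T₂ = 516 K, V₂ = 13.9 L.
W = PΔV = 81.0×(13.9−10.8) kPa·L = 248 J.
ΔU = nCvΔT = 0.262×39.6×(516−402) = 1180 J.
Q = ΔU + W = nCpΔT = 1430 J.

1430 J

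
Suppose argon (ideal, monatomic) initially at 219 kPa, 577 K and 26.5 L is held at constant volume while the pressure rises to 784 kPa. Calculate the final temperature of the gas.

Isochoric: V stays 26.5 L; P/T = const ⇒ T₂ = 2070 K, P₂ = 784 kPa.

2070 K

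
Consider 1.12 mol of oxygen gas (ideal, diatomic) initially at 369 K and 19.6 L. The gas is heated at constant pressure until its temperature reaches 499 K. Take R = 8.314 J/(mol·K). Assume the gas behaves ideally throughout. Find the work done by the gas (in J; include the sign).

P₁ = nRT₁/V₁ = 1.12×8.314×369/19.6 = 175 kPa.
Isobaric: P stays 175 kPa; V/T = const ⇒ T₂ = 499 K, V₂ = 26.5 L.
W = PΔV = 175×(26.5−19.6) kPa·L = 1210 J.

1210 J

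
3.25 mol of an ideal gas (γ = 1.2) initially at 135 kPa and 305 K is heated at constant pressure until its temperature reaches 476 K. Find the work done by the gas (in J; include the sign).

4620 J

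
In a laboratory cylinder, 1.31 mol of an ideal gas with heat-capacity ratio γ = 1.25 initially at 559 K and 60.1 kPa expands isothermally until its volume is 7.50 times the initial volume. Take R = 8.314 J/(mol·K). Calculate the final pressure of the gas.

8.01 kPa

V₁ = nRT₁/P₁ = 1.31×8.314×559/60.1 = 101 L.
Isothermal: T stays 559 K; PV = const ⇒ V₂ = 760 L, P₂ = 8.01 kPa.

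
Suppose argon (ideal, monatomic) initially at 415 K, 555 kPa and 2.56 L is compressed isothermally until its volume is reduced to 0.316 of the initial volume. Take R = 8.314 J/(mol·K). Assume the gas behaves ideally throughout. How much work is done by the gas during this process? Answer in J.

n = P₁V₁/(RT₁) = 555×2.56/(8.314×415) = 0.412 mol.
Isothermal: T stays 415 K; PV = const ⇒ V₂ = 0.809 L, P₂ = 1760 kPa.
W = nRT ln(V₂/V₁) = 0.412×8.314×415×ln(0.316) = -1640 J.

-1640 J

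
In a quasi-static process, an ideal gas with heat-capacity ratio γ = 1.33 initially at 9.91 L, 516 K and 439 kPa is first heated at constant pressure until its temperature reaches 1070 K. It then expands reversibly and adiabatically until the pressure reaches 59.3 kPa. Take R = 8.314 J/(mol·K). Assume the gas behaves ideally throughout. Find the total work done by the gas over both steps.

15400 J

n = P₁V₁/(RT₁) = 439×9.91/(8.314×516) = 1.01 mol.
Step 1 — Isobaric: P stays 439 kPa; V/T = const ⇒ T₂ = 1070 K, V₂ = 20.5 L.
W = PΔV = 439×(20.5−9.91) kPa·L = 4670 J.
ΔU = nCvΔT = 1.01×25.2×(1070−516) = 14200 J.
Q = ΔU + W = nCpΔT = 18800 J.
State after step 1: P = 439 kPa, V = 20.5 L, T = 1070 K.
Step 2 — Adiabatic: T₂/T₁ = (P₂/P₁)^((γ−1)/γ) ⇒ T₂ = 1070×(0.135)^0.248 = 651 K; V₂ = 92.6 L.
ΔU = nCvΔT = 1.01×25.2×(651−1070) = -10700 J.
Q = 0 for an adiabatic process, so W = −ΔU = 10700 J.
Net over both steps: W = 15400 J, Q = 18800 J, ΔU = 3450 J.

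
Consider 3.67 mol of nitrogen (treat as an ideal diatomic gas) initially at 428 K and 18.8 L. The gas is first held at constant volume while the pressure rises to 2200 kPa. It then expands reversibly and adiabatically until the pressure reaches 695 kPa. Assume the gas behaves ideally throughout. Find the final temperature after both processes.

975 K

P₁ = nRT₁/V₁ = 3.67×8.314×428/18.8 = 695 kPa.
Step 1 — Isochoric: V stays 18.8 L; P/T = const ⇒ T₂ = 1360 K, P₂ = 2200 kPa.
W = 0 (no volume change).
ΔU = nCvΔT = 3.67×20.8×(1360−428) = 70800 J.
Q = ΔU = 70800 J.
State after step 1: P = 2200 kPa, V = 18.8 L, T = 1360 K.
Step 2 — Adiabatic: T₂/T₁ = (P₂/P₁)^((γ−1)/γ) ⇒ T₂ = 1360×(0.316)^0.286 = 975 K; V₂ = 42.8 L.
ΔU = nCvΔT = 3.67×20.8×(975−1360) = -29000 J.
Q = 0 for an adiabatic process, so W = −ΔU = 29000 J.
Net over both steps: W = 29000 J, Q = 70800 J, ΔU = 41700 J.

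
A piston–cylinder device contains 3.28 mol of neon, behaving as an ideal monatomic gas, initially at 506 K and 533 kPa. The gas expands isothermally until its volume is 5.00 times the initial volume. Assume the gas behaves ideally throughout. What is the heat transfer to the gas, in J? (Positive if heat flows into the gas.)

22200 J

V₁ = nRT₁/P₁ = 3.28×8.314×506/533 = 25.9 L.
Isothermal: T stays 506 K; PV = const ⇒ V₂ = 129 L, P₂ = 107 kPa.
ΔU = 0 (ideal gas, T constant).
W = nRT ln(V₂/V₁) = 3.28×8.314×506×ln(5.00) = 22200 J.
Q = ΔU + W = 22200 J.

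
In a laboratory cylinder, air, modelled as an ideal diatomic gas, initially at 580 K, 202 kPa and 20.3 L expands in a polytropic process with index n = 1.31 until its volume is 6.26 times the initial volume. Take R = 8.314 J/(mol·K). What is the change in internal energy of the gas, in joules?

n = P₁V₁/(RT₁) = 202×20.3/(8.314×580) = 0.850 mol.
Polytropic n=1.31: T₂ = T₁(V₁/V₂)^(n−1) = 580×(0.160)^0.31 = 328 K; P₂ = P₁(V₁/V₂)^n = 18.3 kPa.
For an ideal gas ΔU = nCvΔT with Cv = (5/2)R = 20.8 J/(mol·K).
ΔU = 0.850×20.8×(328−580) = -4450 J.

-4450 J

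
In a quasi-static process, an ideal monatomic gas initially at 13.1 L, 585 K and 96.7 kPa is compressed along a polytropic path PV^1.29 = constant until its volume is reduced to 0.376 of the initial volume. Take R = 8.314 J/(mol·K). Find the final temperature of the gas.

Polytropic n=1.29: T₂ = T₁(V₁/V₂)^(n−1) = 585×(2.66)^0.29 = 777 K; P₂ = P₁(V₁/V₂)^n = 342 kPa.

777 K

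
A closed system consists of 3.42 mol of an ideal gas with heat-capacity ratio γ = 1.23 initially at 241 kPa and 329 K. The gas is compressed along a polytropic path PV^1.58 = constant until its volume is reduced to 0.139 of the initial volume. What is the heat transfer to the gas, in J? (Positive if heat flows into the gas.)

V₁ = nRT₁/P₁ = 3.42×8.314×329/241 = 38.8 L.
Polytropic n=1.58: T₂ = T₁(V₁/V₂)^(n−1) = 329×(7.19)^0.58 = 1030 K; P₂ = P₁(V₁/V₂)^n = 5450 kPa.
W = (P₁V₁−P₂V₂)/(n−1) = (241×38.8−5450×5.40)/0.58 = -34500 J.
ΔU = nCvΔT = 3.42×36.1×(1030−329) = 87100 J.
Q = ΔU + W = 52500 J.

52500 J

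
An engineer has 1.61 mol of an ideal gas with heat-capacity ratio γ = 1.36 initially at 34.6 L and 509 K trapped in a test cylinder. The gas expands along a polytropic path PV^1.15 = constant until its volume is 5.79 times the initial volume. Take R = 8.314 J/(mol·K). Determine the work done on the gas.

-10500 J

P₁ = nRT₁/V₁ = 1.61×8.314×509/34.6 = 197 kPa.
Polytropic n=1.15: T₂ = T₁(V₁/V₂)^(n−1) = 509×(0.173)^0.15 = 391 K; P₂ = P₁(V₁/V₂)^n = 26.1 kPa.
W = (P₁V₁−P₂V₂)/(n−1) = (197×34.6−26.1×200)/0.15 = 10500 J.
Work done on the gas = −W_by = -10500 J.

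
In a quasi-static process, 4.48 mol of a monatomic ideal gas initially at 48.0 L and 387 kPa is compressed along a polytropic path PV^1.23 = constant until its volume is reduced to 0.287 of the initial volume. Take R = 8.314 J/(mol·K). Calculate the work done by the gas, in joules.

T₁ = P₁V₁/(nR) = 387×48.0/(4.48×8.314) = 499 K.
Polytropic n=1.23: T₂ = T₁(V₁/V₂)^(n−1) = 499×(3.48)^0.23 = 665 K; P₂ = P₁(V₁/V₂)^n = 1800 kPa.
W = (P₁V₁−P₂V₂)/(n−1) = (387×48.0−1800×13.8)/0.23 = -26900 J.

-26900 J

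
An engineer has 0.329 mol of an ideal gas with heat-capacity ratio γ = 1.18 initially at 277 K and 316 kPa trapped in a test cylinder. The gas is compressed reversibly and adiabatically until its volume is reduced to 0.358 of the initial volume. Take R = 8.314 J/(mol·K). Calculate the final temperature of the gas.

333 K

V₁ = nRT₁/P₁ = 0.329×8.314×277/316 = 2.40 L.
Adiabatic: TV^(γ−1) = const ⇒ T₂ = 277×(2.79)^0.180 = 333 K; PV^γ = const ⇒ P₂ = 1060 kPa.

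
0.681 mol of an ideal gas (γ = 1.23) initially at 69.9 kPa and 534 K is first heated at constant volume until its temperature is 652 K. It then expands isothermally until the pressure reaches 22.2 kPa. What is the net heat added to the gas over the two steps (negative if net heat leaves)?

V₁ = nRT₁/P₁ = 0.681×8.314×534/69.9 = 43.3 L.
Step 1 — Isochoric: V stays 43.3 L; P/T = const ⇒ T₂ = 652 K, P₂ = 85.3 kPa.
W = 0 (no volume change).
ΔU = nCvΔT = 0.681×36.1×(652−534) = 2900 J.
Q = ΔU = 2900 J.
State after step 1: P = 85.3 kPa, V = 43.3 L, T = 652 K.
Step 2 — Isothermal: T stays 652 K; PV = const ⇒ V₂ = 166 L, P₂ = 22.2 kPa.
ΔU = 0 (ideal gas, T constant).
W = nRT ln(V₂/V₁) = 0.681×8.314×652×ln(3.84) = 4970 J.
Q = ΔU + W = 4970 J.
Net over both steps: W = 4970 J, Q = 7880 J, ΔU = 2900 J.

7880 J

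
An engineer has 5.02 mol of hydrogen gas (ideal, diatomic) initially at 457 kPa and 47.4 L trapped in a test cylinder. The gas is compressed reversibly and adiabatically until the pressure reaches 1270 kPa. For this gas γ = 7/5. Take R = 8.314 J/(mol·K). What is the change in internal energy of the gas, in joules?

T₁ = P₁V₁/(nR) = 457×47.4/(5.02×8.314) = 519 K.
Adiabatic: T₂/T₁ = (P₂/P₁)^((γ−1)/γ) ⇒ T₂ = 519×(2.78)^0.286 = 695 K; V₂ = 22.8 L.
For an ideal gas ΔU = nCvΔT with Cv = (5/2)R = 20.8 J/(mol·K).
ΔU = 5.02×20.8×(695−519) = 18400 J.

18400 J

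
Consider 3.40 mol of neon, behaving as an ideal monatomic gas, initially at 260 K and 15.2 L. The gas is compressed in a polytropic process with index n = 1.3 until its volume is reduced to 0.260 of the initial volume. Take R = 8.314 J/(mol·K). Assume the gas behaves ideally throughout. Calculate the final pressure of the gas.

P₁ = nRT₁/V₁ = 3.40×8.314×260/15.2 = 484 kPa.
Polytropic n=1.3: T₂ = T₁(V₁/V₂)^(n−1) = 260×(3.85)^0.30 = 389 K; P₂ = P₁(V₁/V₂)^n = 2790 kPa.

2790 kPa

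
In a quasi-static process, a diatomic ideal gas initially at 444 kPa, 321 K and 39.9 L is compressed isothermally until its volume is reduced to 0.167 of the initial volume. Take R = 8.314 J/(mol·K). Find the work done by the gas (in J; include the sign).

-31700 J

n = P₁V₁/(RT₁) = 444×39.9/(8.314×321) = 6.64 mol.
Isothermal: T stays 321 K; PV = const ⇒ V₂ = 6.66 L, P₂ = 2660 kPa.
W = nRT ln(V₂/V₁) = 6.64×8.314×321×ln(0.167) = -31700 J.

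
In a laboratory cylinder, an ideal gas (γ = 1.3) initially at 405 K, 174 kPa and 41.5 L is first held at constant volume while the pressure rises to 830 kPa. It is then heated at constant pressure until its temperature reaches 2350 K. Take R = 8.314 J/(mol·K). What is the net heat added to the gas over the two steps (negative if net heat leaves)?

123000 J

n = P₁V₁/(RT₁) = 174×41.5/(8.314×405) = 2.14 mol.
Step 1 — Isochoric: V stays 41.5 L; P/T = const ⇒ T₂ = 1930 K, P₂ = 830 kPa.
W = 0 (no volume change).
ΔU = nCvΔT = 2.14×27.7×(1930−405) = 90700 J.
Q = ΔU = 90700 J.
State after step 1: P = 830 kPa, V = 41.5 L, T = 1930 K.
Step 2 — Isobaric: P stays 830 kPa; V/T = const ⇒ T₂ = 2350 K, V₂ = 50.5 L.
W = PΔV = 830×(50.5−41.5) kPa·L = 7450 J.
ΔU = nCvΔT = 2.14×27.7×(2350−1930) = 24800 J.
Q = ΔU + W = nCpΔT = 32300 J.
Net over both steps: W = 7450 J, Q = 123000 J, ΔU = 116000 J.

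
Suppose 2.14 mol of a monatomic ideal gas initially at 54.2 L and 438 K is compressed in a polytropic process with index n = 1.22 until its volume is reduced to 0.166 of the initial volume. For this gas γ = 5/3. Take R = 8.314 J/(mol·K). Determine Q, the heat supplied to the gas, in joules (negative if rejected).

-11500 J

P₁ = nRT₁/V₁ = 2.14×8.314×438/54.2 = 144 kPa.
Polytropic n=1.22: T₂ = T₁(V₁/V₂)^(n−1) = 438×(6.02)^0.22 = 650 K; P₂ = P₁(V₁/V₂)^n = 1290 kPa.
W = (P₁V₁−P₂V₂)/(n−1) = (144×54.2−1290×9.00)/0.22 = -17200 J.
ΔU = nCvΔT = 2.14×12.5×(650−438) = 5660 J.
Q = ΔU + W = -11500 J.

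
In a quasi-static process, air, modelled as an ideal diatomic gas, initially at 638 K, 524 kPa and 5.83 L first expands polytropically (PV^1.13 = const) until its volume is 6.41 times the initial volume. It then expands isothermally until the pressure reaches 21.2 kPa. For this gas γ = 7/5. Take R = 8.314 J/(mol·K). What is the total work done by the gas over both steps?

n = P₁V₁/(RT₁) = 524×5.83/(8.314×638) = 0.576 mol.
Step 1 — Polytropic n=1.13: T₂ = T₁(V₁/V₂)^(n−1) = 638×(0.156)^0.13 = 501 K; P₂ = P₁(V₁/V₂)^n = 64.2 kPa.
W = (P₁V₁−P₂V₂)/(n−1) = (524×5.83−64.2×37.4)/0.13 = 5040 J.
ΔU = nCvΔT = 0.576×20.8×(501−638) = -1640 J.
Q = ΔU + W = 3400 J.
State after step 1: P = 64.2 kPa, V = 37.4 L, T = 501 K.
Step 2 — Isothermal: T stays 501 K; PV = const ⇒ V₂ = 113 L, P₂ = 21.2 kPa.
ΔU = 0 (ideal gas, T constant).
W = nRT ln(V₂/V₁) = 0.576×8.314×501×ln(3.03) = 2660 J.
Q = ΔU + W = 2660 J.
Net over both steps: W = 7700 J, Q = 6060 J, ΔU = -1640 J.

7700 J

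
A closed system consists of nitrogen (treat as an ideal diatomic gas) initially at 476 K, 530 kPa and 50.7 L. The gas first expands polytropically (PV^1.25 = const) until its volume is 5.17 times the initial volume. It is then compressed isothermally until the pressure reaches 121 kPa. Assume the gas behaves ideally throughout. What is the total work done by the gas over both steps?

n = P₁V₁/(RT₁) = 530×50.7/(8.314×476) = 6.79 mol.
Step 1 — Polytropic n=1.25: T₂ = T₁(V₁/V₂)^(n−1) = 476×(0.193)^0.25 = 316 K; P₂ = P₁(V₁/V₂)^n = 68.0 kPa.
W = (P₁V₁−P₂V₂)/(n−1) = (530×50.7−68.0×262)/0.25 = 36200 J.
ΔU = nCvΔT = 6.79×20.8×(316−476) = -22600 J.
Q = ΔU + W = 13600 J.
State after step 1: P = 68.0 kPa, V = 262 L, T = 316 K.
Step 2 — Isothermal: T stays 316 K; PV = const ⇒ V₂ = 147 L, P₂ = 121 kPa.
ΔU = 0 (ideal gas, T constant).
W = nRT ln(V₂/V₁) = 6.79×8.314×316×ln(0.562) = -10300 J.
Q = ΔU + W = -10300 J.
Net over both steps: W = 25900 J, Q = 3300 J, ΔU = -22600 J.

25900 J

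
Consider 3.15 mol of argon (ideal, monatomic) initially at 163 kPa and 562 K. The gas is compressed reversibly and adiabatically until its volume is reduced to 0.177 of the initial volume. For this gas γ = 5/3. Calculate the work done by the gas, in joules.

V₁ = nRT₁/P₁ = 3.15×8.314×562/163 = 90.3 L.
Adiabatic: TV^(γ−1) = const ⇒ T₂ = 562×(5.65)^0.667 = 1780 K; PV^γ = const ⇒ P₂ = 2920 kPa.
ΔU = nCvΔT = 3.15×12.5×(1780−562) = 48000 J.
Q = 0 for an adiabatic process, so W = −ΔU = -48000 J.

-48000 J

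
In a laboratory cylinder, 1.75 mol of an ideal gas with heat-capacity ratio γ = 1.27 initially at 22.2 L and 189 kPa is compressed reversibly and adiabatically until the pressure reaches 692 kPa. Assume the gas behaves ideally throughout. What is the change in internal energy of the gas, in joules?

4940 J

T₁ = P₁V₁/(nR) = 189×22.2/(1.75×8.314) = 288 K.
Adiabatic: T₂/T₁ = (P₂/P₁)^((γ−1)/γ) ⇒ T₂ = 288×(3.66)^0.213 = 380 K; V₂ = 7.99 L.
For an ideal gas ΔU = nCvΔT with Cv = R/(γ−1) = 30.8 J/(mol·K).
ΔU = 1.75×30.8×(380−288) = 4940 J.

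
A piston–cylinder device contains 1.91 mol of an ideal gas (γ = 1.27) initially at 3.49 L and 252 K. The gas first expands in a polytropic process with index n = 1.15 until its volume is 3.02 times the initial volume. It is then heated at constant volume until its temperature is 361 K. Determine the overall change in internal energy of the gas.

6410 J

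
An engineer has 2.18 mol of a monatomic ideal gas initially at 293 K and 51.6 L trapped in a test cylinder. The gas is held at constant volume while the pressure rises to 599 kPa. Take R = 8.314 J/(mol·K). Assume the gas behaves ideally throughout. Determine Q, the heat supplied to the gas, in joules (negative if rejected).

38400 J

P₁ = nRT₁/V₁ = 2.18×8.314×293/51.6 = 103 kPa.
Isochoric: V stays 51.6 L; P/T = const ⇒ T₂ = 1710 K, P₂ = 599 kPa.
W = 0 (no volume change).
ΔU = nCvΔT = 2.18×12.5×(1710−293) = 38400 J.
Q = ΔU = 38400 J.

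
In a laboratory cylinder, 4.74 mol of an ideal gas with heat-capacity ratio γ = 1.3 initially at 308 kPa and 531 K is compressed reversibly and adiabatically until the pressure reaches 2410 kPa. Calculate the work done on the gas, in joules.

42400 J

V₁ = nRT₁/P₁ = 4.74×8.314×531/308 = 67.9 L.
Adiabatic: T₂/T₁ = (P₂/P₁)^((γ−1)/γ) ⇒ T₂ = 531×(7.82)^0.231 = 854 K; V₂ = 14.0 L.
ΔU = nCvΔT = 4.74×27.7×(854−531) = 42400 J.
Q = 0 for an adiabatic process, so W = −ΔU = -42400 J.
Work done on the gas = −W_by = 42400 J.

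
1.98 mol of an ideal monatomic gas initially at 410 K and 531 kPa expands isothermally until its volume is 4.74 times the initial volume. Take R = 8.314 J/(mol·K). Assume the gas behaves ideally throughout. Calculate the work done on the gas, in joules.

V₁ = nRT₁/P₁ = 1.98×8.314×410/531 = 12.7 L.
Isothermal: T stays 410 K; PV = const ⇒ V₂ = 60.2 L, P₂ = 112 kPa.
W = nRT ln(V₂/V₁) = 1.98×8.314×410×ln(4.74) = 10500 J.
Work done on the gas = −W_by = -10500 J.

-10500 J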